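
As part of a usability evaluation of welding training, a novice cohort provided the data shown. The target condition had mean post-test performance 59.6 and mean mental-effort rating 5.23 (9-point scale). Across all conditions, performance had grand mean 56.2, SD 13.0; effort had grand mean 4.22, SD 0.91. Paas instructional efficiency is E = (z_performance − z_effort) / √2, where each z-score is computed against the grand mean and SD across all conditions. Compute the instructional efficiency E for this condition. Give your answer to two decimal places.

z_performance = (59.6 − 56.2) / 13.0 = 3.4000 / 13.0 = 0.2615.
z_effort = (5.23 − 4.22) / 0.91 = 1.0100 / 0.91 = 1.1099.
z_P − z_E = 0.2615 − 1.1099 = -0.8484.
E = -0.8484 / √2 = -0.8484 / 1.41421 = -0.5999 ≈ -0.60.

-0.60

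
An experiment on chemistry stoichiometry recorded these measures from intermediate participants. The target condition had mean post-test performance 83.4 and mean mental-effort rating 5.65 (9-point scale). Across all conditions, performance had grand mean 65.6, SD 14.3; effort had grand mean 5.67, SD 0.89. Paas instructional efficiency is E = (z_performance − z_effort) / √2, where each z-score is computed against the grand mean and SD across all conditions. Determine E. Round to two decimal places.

z_performance = (83.4 − 65.6) / 14.3 = 17.8000 / 14.3 = 1.2448.
z_effort = (5.65 − 5.67) / 0.89 = -0.0200 / 0.89 = -0.0225.
z_P − z_E = 1.2448 − (-0.0225) = 1.2673.
E = 1.2673 / √2 = 1.2673 / 1.41421 = 0.8961 ≈ 0.90.

0.90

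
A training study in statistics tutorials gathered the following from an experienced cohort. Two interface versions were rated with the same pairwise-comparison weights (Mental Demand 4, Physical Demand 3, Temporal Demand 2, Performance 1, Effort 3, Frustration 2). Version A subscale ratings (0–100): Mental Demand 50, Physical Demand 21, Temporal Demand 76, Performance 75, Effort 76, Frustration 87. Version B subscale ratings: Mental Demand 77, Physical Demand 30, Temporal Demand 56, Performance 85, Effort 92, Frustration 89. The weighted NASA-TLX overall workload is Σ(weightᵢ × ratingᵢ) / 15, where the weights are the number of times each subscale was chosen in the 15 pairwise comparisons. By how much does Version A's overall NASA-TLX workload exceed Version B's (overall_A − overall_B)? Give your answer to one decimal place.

-10.5

Version A weighted sum = 4·50 + 3·21 + 2·76 + 1·75 + 3·76 + 2·87 = 200 + 63 + 152 + 75 + 228 + 174 = 892; overall_A = 892/15 = 59.4667.
Version B weighted sum = 4·77 + 3·30 + 2·56 + 1·85 + 3·92 + 2·89 = 308 + 90 + 112 + 85 + 276 + 178 = 1049; overall_B = 1049/15 = 69.9333.
Difference = 59.4667 − 69.9333 = -10.4666 ≈ -10.5.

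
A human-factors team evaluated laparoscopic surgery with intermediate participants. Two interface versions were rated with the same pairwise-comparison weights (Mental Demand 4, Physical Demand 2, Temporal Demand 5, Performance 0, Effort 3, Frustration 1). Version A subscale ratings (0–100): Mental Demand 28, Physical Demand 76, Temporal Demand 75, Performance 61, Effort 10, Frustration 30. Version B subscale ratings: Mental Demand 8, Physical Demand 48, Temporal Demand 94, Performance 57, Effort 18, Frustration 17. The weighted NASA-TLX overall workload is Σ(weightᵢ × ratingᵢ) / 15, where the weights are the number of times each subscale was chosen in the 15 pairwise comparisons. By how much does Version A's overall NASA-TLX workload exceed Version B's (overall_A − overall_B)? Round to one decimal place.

2.0

Version A weighted sum = 4·28 + 2·76 + 5·75 + 0·61 + 3·10 + 1·30 = 112 + 152 + 375 + 0 + 30 + 30 = 699; overall_A = 699/15 = 46.6000.
Version B weighted sum = 4·8 + 2·48 + 5·94 + 0·57 + 3·18 + 1·17 = 32 + 96 + 470 + 0 + 54 + 17 = 669; overall_B = 669/15 = 44.6000.
Difference = 46.6000 − 44.6000 = 2.0000 ≈ 2.0.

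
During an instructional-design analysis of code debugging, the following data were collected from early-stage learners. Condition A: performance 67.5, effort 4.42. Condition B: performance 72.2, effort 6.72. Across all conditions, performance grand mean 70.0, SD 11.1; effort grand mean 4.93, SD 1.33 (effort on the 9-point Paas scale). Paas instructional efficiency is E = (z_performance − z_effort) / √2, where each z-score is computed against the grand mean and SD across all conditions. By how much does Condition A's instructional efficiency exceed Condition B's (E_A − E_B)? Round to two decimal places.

Condition A: z_P = (67.5 − 70.0)/11.1 = -0.2252; z_E = (4.42 − 4.93)/1.33 = -0.3835; E_A = (-0.2252 − (-0.3835))/√2 = 0.1119.
Condition B: z_P = (72.2 − 70.0)/11.1 = 0.1982; z_E = (6.72 − 4.93)/1.33 = 1.3459; E_B = (0.1982 − 1.3459)/√2 = -0.8115.
E_A − E_B = 0.1119 − (-0.8115) = 0.9234 ≈ 0.92.

0.92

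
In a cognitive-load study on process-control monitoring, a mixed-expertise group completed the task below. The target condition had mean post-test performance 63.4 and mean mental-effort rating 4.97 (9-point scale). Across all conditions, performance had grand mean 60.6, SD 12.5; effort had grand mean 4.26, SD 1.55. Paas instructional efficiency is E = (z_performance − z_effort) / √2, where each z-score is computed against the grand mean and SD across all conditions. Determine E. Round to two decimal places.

-0.17

z_performance = (63.4 − 60.6) / 12.5 = 2.8000 / 12.5 = 0.2240.
z_effort = (4.97 − 4.26) / 1.55 = 0.7100 / 1.55 = 0.4581.
z_P − z_E = 0.2240 − 0.4581 = -0.2341.
E = -0.2341 / √2 = -0.2341 / 1.41421 = -0.1655 ≈ -0.17.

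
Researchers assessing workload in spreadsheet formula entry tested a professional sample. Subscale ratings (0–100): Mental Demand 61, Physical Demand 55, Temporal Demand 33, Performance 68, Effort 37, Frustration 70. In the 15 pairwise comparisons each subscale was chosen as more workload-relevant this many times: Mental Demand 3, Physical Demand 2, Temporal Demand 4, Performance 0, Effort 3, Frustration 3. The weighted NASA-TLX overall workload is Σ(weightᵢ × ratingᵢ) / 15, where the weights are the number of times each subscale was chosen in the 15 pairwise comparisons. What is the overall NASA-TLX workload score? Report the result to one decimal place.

49.7

The tallies are the weights (they sum to 15).
Weighted sum = 3·61 + 2·55 + 4·33 + 0·68 + 3·37 + 3·70
            = 183 + 110 + 132 + 0 + 111 + 210 = 746.
Overall workload = 746 / 15 = 49.7333 ≈ 49.7.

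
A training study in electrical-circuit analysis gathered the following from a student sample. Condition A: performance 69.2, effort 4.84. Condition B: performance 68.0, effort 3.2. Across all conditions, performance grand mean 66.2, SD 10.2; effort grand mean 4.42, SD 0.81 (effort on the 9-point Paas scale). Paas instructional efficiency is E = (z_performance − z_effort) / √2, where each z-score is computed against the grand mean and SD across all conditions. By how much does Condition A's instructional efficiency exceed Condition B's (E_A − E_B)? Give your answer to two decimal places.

Condition A: z_P = (69.2 − 66.2)/10.2 = 0.2941; z_E = (4.84 − 4.42)/0.81 = 0.5185; E_A = (0.2941 − 0.5185)/√2 = -0.1587.
Condition B: z_P = (68.0 − 66.2)/10.2 = 0.1765; z_E = (3.2 − 4.42)/0.81 = -1.5062; E_B = (0.1765 − (-1.5062))/√2 = 1.1898.
E_A − E_B = -0.1587 − 1.1898 = -1.3485 ≈ -1.35.

-1.35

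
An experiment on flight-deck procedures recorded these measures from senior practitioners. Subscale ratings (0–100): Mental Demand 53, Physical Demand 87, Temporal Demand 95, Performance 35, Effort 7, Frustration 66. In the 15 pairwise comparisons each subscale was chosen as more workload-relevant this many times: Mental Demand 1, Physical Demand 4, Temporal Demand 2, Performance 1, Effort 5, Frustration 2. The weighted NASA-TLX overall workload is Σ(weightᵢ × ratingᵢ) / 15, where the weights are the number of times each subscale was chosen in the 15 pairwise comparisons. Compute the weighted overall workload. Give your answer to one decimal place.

52.9

The tallies are the weights (they sum to 15).
Weighted sum = 1·53 + 4·87 + 2·95 + 1·35 + 5·7 + 2·66
            = 53 + 348 + 190 + 35 + 35 + 132 = 793.
Overall workload = 793 / 15 = 52.8667 ≈ 52.9.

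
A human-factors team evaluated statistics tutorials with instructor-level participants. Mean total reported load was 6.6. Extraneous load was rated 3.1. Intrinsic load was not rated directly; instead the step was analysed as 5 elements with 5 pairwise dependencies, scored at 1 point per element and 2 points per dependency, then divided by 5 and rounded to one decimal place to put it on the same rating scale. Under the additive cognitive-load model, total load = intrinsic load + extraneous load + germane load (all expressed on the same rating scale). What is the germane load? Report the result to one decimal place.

Intrinsic (element-interactivity): (5 × 1 + 5 × 2) / 5 = 15 / 5 = 3.0000 → 3.0.
germane load = total − intrinsic − extraneous
             = 6.6 − 3.0 − 3.1 = 0.5.

0.5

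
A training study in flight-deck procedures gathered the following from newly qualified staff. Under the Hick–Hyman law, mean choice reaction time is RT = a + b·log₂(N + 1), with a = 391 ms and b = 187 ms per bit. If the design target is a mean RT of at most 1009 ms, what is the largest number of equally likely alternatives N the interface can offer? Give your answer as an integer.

8

Set 391 + 187·log₂(N + 1) ≤ 1009.
log₂(N + 1) ≤ (1009 − 391) / 187 = 3.3048.
N + 1 ≤ 2^3.3048 = 9.8820.
N ≤ 8.8820, so the largest integer N is 8.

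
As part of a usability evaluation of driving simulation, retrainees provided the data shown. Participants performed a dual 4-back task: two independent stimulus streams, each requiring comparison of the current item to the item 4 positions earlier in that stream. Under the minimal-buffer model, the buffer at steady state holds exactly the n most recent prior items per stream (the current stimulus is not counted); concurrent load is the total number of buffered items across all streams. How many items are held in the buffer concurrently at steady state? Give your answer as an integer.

Each stream's buffer holds its 4 most recent prior items.
Two independent streams: 2 × 4 = 8 buffered items at steady state.

8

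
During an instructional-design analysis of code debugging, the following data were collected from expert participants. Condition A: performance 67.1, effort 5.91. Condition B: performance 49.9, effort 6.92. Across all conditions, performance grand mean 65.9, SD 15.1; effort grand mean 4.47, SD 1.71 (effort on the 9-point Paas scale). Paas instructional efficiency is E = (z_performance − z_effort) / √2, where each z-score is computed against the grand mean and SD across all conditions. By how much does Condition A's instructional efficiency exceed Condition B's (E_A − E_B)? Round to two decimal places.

1.22

Condition A: z_P = (67.1 − 65.9)/15.1 = 0.0795; z_E = (5.91 − 4.47)/1.71 = 0.8421; E_A = (0.0795 − 0.8421)/√2 = -0.5392.
Condition B: z_P = (49.9 − 65.9)/15.1 = -1.0596; z_E = (6.92 − 4.47)/1.71 = 1.4327; E_B = (-1.0596 − 1.4327)/√2 = -1.7623.
E_A − E_B = -0.5392 − (-1.7623) = 1.2231 ≈ 1.22.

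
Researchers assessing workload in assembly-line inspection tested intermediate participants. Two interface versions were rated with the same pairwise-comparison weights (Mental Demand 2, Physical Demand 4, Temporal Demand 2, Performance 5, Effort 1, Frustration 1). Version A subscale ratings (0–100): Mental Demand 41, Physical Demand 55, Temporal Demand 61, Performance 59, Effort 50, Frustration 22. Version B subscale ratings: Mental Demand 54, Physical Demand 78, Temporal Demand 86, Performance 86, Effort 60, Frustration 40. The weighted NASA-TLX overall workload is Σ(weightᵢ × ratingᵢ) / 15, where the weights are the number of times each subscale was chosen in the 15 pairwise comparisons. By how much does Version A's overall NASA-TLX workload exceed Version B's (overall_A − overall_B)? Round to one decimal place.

-22.1

Version A weighted sum = 2·41 + 4·55 + 2·61 + 5·59 + 1·50 + 1·22 = 82 + 220 + 122 + 295 + 50 + 22 = 791; overall_A = 791/15 = 52.7333.
Version B weighted sum = 2·54 + 4·78 + 2·86 + 5·86 + 1·60 + 1·40 = 108 + 312 + 172 + 430 + 60 + 40 = 1122; overall_B = 1122/15 = 74.8000.
Difference = 52.7333 − 74.8000 = -22.0667 ≈ -22.1.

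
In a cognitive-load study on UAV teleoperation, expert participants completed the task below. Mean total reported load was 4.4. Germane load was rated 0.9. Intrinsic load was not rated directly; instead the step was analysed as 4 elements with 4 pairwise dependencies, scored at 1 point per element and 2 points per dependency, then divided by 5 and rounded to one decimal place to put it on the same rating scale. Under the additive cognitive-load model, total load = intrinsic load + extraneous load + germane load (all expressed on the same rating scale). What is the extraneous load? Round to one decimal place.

Intrinsic (element-interactivity): (4 × 1 + 4 × 2) / 5 = 12 / 5 = 2.4000 → 2.4.
extraneous load = total − intrinsic − germane
             = 4.4 − 2.4 − 0.9 = 1.1.

1.1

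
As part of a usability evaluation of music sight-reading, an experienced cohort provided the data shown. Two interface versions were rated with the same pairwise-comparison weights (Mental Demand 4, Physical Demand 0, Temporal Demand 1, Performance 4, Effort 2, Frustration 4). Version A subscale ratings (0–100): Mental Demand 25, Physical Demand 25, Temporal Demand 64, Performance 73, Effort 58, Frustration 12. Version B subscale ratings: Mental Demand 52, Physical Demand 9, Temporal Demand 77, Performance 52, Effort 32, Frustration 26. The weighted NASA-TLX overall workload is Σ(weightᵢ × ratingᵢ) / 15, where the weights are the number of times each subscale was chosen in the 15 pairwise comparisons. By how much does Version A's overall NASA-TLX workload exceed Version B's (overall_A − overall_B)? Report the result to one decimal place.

Version A weighted sum = 4·25 + 0·25 + 1·64 + 4·73 + 2·58 + 4·12 = 100 + 0 + 64 + 292 + 116 + 48 = 620; overall_A = 620/15 = 41.3333.
Version B weighted sum = 4·52 + 0·9 + 1·77 + 4·52 + 2·32 + 4·26 = 208 + 0 + 77 + 208 + 64 + 104 = 661; overall_B = 661/15 = 44.0667.
Difference = 41.3333 − 44.0667 = -2.7334 ≈ -2.7.

-2.7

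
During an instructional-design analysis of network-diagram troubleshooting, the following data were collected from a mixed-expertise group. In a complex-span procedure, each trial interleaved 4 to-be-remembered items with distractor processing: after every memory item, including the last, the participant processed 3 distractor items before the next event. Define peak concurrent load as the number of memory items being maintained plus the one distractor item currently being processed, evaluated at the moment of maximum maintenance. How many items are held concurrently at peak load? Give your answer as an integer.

Maintenance is greatest during the distractor(s) after memory item 4: all 4 memory items are being held.
One distractor item is concurrently being processed.
Peak concurrent load = 4 + 1 = 5 items.

5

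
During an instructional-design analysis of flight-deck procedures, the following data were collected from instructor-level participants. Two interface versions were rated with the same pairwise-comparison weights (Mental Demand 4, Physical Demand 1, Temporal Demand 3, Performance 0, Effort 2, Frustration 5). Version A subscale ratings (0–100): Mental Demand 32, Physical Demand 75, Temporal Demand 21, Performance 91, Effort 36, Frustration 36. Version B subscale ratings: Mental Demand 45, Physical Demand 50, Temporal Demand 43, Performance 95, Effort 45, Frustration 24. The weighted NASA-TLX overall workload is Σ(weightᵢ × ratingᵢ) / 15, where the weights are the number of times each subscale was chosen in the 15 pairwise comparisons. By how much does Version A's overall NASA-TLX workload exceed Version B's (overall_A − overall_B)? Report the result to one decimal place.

-3.4

Version A weighted sum = 4·32 + 1·75 + 3·21 + 0·91 + 2·36 + 5·36 = 128 + 75 + 63 + 0 + 72 + 180 = 518; overall_A = 518/15 = 34.5333.
Version B weighted sum = 4·45 + 1·50 + 3·43 + 0·95 + 2·45 + 5·24 = 180 + 50 + 129 + 0 + 90 + 120 = 569; overall_B = 569/15 = 37.9333.
Difference = 34.5333 − 37.9333 = -3.4000 ≈ -3.4.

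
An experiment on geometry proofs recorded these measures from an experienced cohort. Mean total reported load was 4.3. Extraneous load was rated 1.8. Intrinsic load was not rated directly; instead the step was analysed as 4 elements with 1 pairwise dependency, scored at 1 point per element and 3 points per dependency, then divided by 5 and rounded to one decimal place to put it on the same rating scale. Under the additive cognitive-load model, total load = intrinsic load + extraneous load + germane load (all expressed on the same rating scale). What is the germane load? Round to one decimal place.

1.1

Intrinsic (element-interactivity): (4 × 1 + 1 × 3) / 5 = 7 / 5 = 1.4000 → 1.4.
germane load = total − intrinsic − extraneous
             = 4.3 − 1.4 − 1.8 = 1.1.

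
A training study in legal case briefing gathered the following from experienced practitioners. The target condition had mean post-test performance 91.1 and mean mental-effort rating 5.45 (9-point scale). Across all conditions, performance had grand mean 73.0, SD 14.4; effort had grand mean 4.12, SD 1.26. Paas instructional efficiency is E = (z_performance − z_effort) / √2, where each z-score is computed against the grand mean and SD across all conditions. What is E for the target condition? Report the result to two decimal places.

0.14

z_performance = (91.1 − 73.0) / 14.4 = 18.1000 / 14.4 = 1.2569.
z_effort = (5.45 − 4.12) / 1.26 = 1.3300 / 1.26 = 1.0556.
z_P − z_E = 1.2569 − 1.0556 = 0.2013.
E = 0.2013 / √2 = 0.2013 / 1.41421 = 0.1423 ≈ 0.14.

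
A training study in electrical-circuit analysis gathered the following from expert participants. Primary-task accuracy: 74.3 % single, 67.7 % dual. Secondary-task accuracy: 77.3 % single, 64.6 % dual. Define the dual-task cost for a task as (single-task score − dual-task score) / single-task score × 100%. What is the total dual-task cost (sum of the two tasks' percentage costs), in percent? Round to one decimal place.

25.3

Primary cost = (74.3 − 67.7) / 74.3 × 100% = 8.8829%.
Secondary cost = (77.3 − 64.6) / 77.3 × 100% = 16.4295%.
Total = 8.8829% + 16.4295% = 25.3124% ≈ 25.3%.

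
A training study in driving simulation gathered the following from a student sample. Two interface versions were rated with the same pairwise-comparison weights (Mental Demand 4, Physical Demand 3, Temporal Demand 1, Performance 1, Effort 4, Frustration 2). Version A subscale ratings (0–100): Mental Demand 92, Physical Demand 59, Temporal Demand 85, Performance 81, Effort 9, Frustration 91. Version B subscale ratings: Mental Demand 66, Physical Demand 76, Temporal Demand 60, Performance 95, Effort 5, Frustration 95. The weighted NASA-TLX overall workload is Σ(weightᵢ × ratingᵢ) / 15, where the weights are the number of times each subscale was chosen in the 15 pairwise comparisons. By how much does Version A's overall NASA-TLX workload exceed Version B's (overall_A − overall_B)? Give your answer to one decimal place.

4.8

Version A weighted sum = 4·92 + 3·59 + 1·85 + 1·81 + 4·9 + 2·91 = 368 + 177 + 85 + 81 + 36 + 182 = 929; overall_A = 929/15 = 61.9333.
Version B weighted sum = 4·66 + 3·76 + 1·60 + 1·95 + 4·5 + 2·95 = 264 + 228 + 60 + 95 + 20 + 190 = 857; overall_B = 857/15 = 57.1333.
Difference = 61.9333 − 57.1333 = 4.8000 ≈ 4.8.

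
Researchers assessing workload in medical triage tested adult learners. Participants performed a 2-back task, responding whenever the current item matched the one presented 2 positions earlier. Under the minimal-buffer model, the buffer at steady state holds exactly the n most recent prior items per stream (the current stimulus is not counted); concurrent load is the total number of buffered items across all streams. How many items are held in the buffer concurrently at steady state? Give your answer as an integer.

2

The buffer holds the 2 most recent prior items.
Steady-state concurrent load = 2 items.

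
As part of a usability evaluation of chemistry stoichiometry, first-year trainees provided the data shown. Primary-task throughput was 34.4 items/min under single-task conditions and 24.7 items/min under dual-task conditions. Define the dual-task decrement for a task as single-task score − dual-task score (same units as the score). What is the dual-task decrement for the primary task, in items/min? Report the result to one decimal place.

9.7

Decrement = 34.4 − 24.7 = 9.7000 items/min ≈ 9.7 items/min.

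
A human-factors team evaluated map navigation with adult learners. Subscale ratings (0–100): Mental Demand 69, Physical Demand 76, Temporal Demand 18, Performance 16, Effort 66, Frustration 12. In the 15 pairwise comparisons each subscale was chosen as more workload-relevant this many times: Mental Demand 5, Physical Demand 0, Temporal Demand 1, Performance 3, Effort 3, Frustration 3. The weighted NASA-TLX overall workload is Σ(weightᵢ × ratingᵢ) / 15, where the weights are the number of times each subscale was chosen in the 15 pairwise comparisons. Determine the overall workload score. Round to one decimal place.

43.0

The tallies are the weights (they sum to 15).
Weighted sum = 5·69 + 0·76 + 1·18 + 3·16 + 3·66 + 3·12
            = 345 + 0 + 18 + 48 + 198 + 36 = 645.
Overall workload = 645 / 15 = 43.0000 ≈ 43.0.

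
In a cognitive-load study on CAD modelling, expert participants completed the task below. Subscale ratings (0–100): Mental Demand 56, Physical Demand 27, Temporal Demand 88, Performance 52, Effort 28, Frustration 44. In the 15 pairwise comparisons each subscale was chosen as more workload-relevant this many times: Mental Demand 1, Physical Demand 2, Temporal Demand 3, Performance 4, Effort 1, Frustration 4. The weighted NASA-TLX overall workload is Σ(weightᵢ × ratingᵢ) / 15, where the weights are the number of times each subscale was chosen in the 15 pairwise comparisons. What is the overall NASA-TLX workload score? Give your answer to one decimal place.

The tallies are the weights (they sum to 15).
Weighted sum = 1·56 + 2·27 + 3·88 + 4·52 + 1·28 + 4·44
            = 56 + 54 + 264 + 208 + 28 + 176 = 786.
Overall workload = 786 / 15 = 52.4000 ≈ 52.4.

52.4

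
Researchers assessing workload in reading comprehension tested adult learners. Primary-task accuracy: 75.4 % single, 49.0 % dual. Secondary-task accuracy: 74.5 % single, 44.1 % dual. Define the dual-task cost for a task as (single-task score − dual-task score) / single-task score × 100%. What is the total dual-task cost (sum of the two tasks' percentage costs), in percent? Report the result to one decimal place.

Primary cost = (75.4 − 49.0) / 75.4 × 100% = 35.0133%.
Secondary cost = (74.5 − 44.1) / 74.5 × 100% = 40.8054%.
Total = 35.0133% + 40.8054% = 75.8187% ≈ 75.8%.

75.8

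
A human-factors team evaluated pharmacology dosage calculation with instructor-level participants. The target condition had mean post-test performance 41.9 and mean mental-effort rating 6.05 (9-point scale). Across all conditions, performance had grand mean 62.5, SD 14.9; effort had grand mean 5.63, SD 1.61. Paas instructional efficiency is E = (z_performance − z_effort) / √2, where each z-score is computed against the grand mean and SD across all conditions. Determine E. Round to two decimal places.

z_performance = (41.9 − 62.5) / 14.9 = -20.6000 / 14.9 = -1.3826.
z_effort = (6.05 − 5.63) / 1.61 = 0.4200 / 1.61 = 0.2609.
z_P − z_E = -1.3826 − 0.2609 = -1.6435.
E = -1.6435 / √2 = -1.6435 / 1.41421 = -1.1621 ≈ -1.16.

-1.16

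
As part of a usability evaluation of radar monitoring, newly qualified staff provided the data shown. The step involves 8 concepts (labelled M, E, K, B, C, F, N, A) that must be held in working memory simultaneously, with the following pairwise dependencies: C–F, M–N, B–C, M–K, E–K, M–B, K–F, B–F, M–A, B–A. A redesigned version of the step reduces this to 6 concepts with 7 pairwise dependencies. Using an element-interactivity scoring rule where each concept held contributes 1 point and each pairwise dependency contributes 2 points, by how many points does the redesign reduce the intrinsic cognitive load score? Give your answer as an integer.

8

Original: 8 × 1 + 10 × 2 = 8 + 20 = 28.
Redesigned: 6 × 1 + 7 × 2 = 6 + 14 = 20.
Reduction = 28 − 20 = 8.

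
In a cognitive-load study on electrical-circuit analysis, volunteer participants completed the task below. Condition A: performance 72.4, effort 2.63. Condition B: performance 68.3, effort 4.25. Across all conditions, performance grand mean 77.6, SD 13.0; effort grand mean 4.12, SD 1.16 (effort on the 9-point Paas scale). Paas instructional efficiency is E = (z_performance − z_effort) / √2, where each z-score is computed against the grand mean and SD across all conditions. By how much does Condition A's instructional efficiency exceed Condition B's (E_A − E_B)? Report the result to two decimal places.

Condition A: z_P = (72.4 − 77.6)/13.0 = -0.4000; z_E = (2.63 − 4.12)/1.16 = -1.2845; E_A = (-0.4000 − (-1.2845))/√2 = 0.6254.
Condition B: z_P = (68.3 − 77.6)/13.0 = -0.7154; z_E = (4.25 − 4.12)/1.16 = 0.1121; E_B = (-0.7154 − 0.1121)/√2 = -0.5851.
E_A − E_B = 0.6254 − (-0.5851) = 1.2105 ≈ 1.21.

1.21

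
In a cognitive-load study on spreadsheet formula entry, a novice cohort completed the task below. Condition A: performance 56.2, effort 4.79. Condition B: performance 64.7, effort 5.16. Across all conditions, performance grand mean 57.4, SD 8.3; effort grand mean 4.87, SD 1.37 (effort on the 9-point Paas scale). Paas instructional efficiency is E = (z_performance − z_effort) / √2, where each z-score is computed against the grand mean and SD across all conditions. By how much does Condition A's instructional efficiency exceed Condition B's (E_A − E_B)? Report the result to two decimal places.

-0.53

Condition A: z_P = (56.2 − 57.4)/8.3 = -0.1446; z_E = (4.79 − 4.87)/1.37 = -0.0584; E_A = (-0.1446 − (-0.0584))/√2 = -0.0610.
Condition B: z_P = (64.7 − 57.4)/8.3 = 0.8795; z_E = (5.16 − 4.87)/1.37 = 0.2117; E_B = (0.8795 − 0.2117)/√2 = 0.4722.
E_A − E_B = -0.0610 − 0.4722 = -0.5332 ≈ -0.53.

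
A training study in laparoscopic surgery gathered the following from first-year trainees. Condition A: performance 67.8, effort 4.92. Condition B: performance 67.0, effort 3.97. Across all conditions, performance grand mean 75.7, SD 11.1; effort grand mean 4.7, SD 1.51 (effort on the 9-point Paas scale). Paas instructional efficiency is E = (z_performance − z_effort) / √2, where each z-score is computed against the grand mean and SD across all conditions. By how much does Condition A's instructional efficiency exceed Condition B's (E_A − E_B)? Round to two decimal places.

Condition A: z_P = (67.8 − 75.7)/11.1 = -0.7117; z_E = (4.92 − 4.7)/1.51 = 0.1457; E_A = (-0.7117 − 0.1457)/√2 = -0.6063.
Condition B: z_P = (67.0 − 75.7)/11.1 = -0.7838; z_E = (3.97 − 4.7)/1.51 = -0.4834; E_B = (-0.7838 − (-0.4834))/√2 = -0.2124.
E_A − E_B = -0.6063 − (-0.2124) = -0.3939 ≈ -0.39.

-0.39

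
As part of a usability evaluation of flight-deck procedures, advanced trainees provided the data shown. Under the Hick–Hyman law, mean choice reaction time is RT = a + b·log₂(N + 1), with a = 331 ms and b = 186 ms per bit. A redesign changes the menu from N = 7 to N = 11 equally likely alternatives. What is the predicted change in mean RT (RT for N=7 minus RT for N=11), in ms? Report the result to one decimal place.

RT(7) = 331 + 186·log₂(8) = 331 + 186·3.0000 = 889.0000 ms.
RT(11) = 331 + 186·log₂(12) = 331 + 186·3.5850 = 997.8100 ms.
Difference = 889.0000 − 997.8100 = -108.8100 ≈ -108.8 ms.

-108.8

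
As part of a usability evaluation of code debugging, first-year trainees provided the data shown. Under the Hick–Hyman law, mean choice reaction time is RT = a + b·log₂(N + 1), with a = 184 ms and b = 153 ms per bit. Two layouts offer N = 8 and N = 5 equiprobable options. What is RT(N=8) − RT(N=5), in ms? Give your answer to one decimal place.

RT(8) = 184 + 153·log₂(9) = 184 + 153·3.1699 = 668.9947 ms.
RT(5) = 184 + 153·log₂(6) = 184 + 153·2.5850 = 579.5050 ms.
Difference = 668.9947 − 579.5050 = 89.4897 ≈ 89.5 ms.

89.5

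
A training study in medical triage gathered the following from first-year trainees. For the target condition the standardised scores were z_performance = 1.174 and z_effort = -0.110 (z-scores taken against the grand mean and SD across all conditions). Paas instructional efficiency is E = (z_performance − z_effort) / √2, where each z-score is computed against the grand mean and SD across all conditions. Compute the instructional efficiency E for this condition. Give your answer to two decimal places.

z_P − z_E = 1.174 − (-0.110) = 1.2840.
E = 1.2840 / √2 = 1.2840 / 1.41421 = 0.9079 ≈ 0.91.

0.91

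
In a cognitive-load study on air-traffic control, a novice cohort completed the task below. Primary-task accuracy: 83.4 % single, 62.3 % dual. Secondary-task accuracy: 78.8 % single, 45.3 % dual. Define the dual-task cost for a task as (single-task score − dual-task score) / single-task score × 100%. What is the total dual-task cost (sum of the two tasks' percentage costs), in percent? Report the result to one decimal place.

Primary cost = (83.4 − 62.3) / 83.4 × 100% = 25.2998%.
Secondary cost = (78.8 − 45.3) / 78.8 × 100% = 42.5127%.
Total = 25.2998% + 42.5127% = 67.8125% ≈ 67.8%.

67.8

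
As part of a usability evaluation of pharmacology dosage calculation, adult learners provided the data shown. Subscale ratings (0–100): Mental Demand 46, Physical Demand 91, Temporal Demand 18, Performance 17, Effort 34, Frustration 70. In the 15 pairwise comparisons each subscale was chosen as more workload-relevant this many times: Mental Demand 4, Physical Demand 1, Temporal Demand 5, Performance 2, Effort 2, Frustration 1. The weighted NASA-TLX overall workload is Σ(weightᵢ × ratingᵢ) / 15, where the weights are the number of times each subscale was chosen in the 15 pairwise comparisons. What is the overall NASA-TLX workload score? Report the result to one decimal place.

35.8

The tallies are the weights (they sum to 15).
Weighted sum = 4·46 + 1·91 + 5·18 + 2·17 + 2·34 + 1·70
            = 184 + 91 + 90 + 34 + 68 + 70 = 537.
Overall workload = 537 / 15 = 35.8000 ≈ 35.8.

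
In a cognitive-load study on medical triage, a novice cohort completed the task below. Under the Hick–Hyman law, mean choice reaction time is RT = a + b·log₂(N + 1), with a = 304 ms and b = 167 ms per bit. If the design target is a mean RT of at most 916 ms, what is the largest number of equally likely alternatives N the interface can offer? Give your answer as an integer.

11

Set 304 + 167·log₂(N + 1) ≤ 916.
log₂(N + 1) ≤ (916 − 304) / 167 = 3.6647.
N + 1 ≤ 2^3.6647 = 12.6819.
N ≤ 11.6819, so the largest integer N is 11.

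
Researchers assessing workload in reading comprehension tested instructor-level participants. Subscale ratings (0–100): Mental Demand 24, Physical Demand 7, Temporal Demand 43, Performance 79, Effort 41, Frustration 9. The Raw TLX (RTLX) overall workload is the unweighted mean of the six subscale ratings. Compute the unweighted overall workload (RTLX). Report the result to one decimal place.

33.8

Sum of ratings = 24 + 7 + 43 + 79 + 41 + 9 = 203.
RTLX = 203 / 6 = 33.8333 ≈ 33.8.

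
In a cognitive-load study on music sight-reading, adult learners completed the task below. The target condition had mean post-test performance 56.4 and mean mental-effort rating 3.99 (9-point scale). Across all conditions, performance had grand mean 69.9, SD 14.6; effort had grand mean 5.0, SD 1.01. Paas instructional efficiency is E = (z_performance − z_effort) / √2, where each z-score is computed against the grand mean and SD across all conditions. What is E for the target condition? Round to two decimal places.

z_performance = (56.4 − 69.9) / 14.6 = -13.5000 / 14.6 = -0.9247.
z_effort = (3.99 − 5.0) / 1.01 = -1.0100 / 1.01 = -1.0000.
z_P − z_E = -0.9247 − (-1.0000) = 0.0753.
E = 0.0753 / √2 = 0.0753 / 1.41421 = 0.0532 ≈ 0.05.

0.05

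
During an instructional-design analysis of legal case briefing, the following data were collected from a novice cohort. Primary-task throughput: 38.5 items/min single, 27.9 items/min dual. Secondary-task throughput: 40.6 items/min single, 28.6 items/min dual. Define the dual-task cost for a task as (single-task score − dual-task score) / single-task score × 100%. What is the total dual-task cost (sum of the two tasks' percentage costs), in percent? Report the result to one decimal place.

Primary cost = (38.5 − 27.9) / 38.5 × 100% = 27.5325%.
Secondary cost = (40.6 − 28.6) / 40.6 × 100% = 29.5567%.
Total = 27.5325% + 29.5567% = 57.0892% ≈ 57.1%.

57.1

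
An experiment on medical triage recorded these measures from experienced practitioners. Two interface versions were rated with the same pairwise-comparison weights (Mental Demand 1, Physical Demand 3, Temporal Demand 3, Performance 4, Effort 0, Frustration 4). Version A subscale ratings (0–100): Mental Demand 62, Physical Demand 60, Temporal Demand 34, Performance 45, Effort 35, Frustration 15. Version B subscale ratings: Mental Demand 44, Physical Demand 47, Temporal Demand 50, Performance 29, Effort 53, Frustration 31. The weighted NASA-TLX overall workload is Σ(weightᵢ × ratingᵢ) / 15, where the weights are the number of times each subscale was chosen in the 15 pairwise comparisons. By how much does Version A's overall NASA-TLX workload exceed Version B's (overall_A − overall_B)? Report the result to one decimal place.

0.6

Version A weighted sum = 1·62 + 3·60 + 3·34 + 4·45 + 0·35 + 4·15 = 62 + 180 + 102 + 180 + 0 + 60 = 584; overall_A = 584/15 = 38.9333.
Version B weighted sum = 1·44 + 3·47 + 3·50 + 4·29 + 0·53 + 4·31 = 44 + 141 + 150 + 116 + 0 + 124 = 575; overall_B = 575/15 = 38.3333.
Difference = 38.9333 − 38.3333 = 0.6000 ≈ 0.6.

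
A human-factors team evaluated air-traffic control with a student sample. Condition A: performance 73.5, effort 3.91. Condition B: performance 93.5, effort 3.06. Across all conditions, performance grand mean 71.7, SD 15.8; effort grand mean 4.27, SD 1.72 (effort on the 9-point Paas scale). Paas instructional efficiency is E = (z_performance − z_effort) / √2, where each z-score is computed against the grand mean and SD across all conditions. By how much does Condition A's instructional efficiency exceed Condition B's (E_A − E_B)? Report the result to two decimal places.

-1.24

Condition A: z_P = (73.5 − 71.7)/15.8 = 0.1139; z_E = (3.91 − 4.27)/1.72 = -0.2093; E_A = (0.1139 − (-0.2093))/√2 = 0.2285.
Condition B: z_P = (93.5 − 71.7)/15.8 = 1.3797; z_E = (3.06 − 4.27)/1.72 = -0.7035; E_B = (1.3797 − (-0.7035))/√2 = 1.4730.
E_A − E_B = 0.2285 − 1.4730 = -1.2445 ≈ -1.24.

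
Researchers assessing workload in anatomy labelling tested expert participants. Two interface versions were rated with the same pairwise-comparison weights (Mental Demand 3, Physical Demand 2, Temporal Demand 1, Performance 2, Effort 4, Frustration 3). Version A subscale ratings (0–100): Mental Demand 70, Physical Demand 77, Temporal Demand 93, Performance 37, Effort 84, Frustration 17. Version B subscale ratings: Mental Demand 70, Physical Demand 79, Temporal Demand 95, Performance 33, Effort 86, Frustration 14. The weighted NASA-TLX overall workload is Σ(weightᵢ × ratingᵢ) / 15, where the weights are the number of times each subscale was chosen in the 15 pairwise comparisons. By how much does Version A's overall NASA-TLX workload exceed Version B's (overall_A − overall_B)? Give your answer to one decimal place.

Version A weighted sum = 3·70 + 2·77 + 1·93 + 2·37 + 4·84 + 3·17 = 210 + 154 + 93 + 74 + 336 + 51 = 918; overall_A = 918/15 = 61.2000.
Version B weighted sum = 3·70 + 2·79 + 1·95 + 2·33 + 4·86 + 3·14 = 210 + 158 + 95 + 66 + 344 + 42 = 915; overall_B = 915/15 = 61.0000.
Difference = 61.2000 − 61.0000 = 0.2000 ≈ 0.2.

0.2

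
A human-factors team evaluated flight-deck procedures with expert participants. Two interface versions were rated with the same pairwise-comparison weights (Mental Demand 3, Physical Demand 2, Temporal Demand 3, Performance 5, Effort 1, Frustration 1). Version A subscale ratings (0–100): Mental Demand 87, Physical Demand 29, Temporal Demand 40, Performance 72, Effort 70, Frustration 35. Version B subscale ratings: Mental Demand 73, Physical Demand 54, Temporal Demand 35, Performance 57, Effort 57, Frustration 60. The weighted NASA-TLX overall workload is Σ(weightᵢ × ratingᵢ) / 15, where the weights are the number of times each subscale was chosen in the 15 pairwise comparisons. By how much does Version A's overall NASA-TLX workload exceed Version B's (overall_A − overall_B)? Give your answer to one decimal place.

4.7

Version A weighted sum = 3·87 + 2·29 + 3·40 + 5·72 + 1·70 + 1·35 = 261 + 58 + 120 + 360 + 70 + 35 = 904; overall_A = 904/15 = 60.2667.
Version B weighted sum = 3·73 + 2·54 + 3·35 + 5·57 + 1·57 + 1·60 = 219 + 108 + 105 + 285 + 57 + 60 = 834; overall_B = 834/15 = 55.6000.
Difference = 60.2667 − 55.6000 = 4.6667 ≈ 4.7.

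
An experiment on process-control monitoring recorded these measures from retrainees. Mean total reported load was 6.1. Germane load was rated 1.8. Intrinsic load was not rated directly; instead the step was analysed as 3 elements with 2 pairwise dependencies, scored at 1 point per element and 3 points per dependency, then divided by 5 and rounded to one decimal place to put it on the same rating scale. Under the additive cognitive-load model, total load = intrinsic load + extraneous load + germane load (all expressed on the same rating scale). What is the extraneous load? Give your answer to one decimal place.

Intrinsic (element-interactivity): (3 × 1 + 2 × 3) / 5 = 9 / 5 = 1.8000 → 1.8.
extraneous load = total − intrinsic − germane
             = 6.1 − 1.8 − 1.8 = 2.5.

2.5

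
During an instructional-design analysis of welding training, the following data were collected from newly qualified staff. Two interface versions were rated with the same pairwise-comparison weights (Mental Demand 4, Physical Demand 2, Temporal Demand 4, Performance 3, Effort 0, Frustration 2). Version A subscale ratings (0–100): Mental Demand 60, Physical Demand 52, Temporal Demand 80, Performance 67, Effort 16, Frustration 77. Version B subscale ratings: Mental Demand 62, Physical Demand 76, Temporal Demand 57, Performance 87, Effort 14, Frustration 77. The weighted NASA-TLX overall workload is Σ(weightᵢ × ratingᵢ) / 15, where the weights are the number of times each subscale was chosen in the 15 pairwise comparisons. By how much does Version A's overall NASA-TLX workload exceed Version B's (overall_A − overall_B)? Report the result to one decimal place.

Version A weighted sum = 4·60 + 2·52 + 4·80 + 3·67 + 0·16 + 2·77 = 240 + 104 + 320 + 201 + 0 + 154 = 1019; overall_A = 1019/15 = 67.9333.
Version B weighted sum = 4·62 + 2·76 + 4·57 + 3·87 + 0·14 + 2·77 = 248 + 152 + 228 + 261 + 0 + 154 = 1043; overall_B = 1043/15 = 69.5333.
Difference = 67.9333 − 69.5333 = -1.6000 ≈ -1.6.

-1.6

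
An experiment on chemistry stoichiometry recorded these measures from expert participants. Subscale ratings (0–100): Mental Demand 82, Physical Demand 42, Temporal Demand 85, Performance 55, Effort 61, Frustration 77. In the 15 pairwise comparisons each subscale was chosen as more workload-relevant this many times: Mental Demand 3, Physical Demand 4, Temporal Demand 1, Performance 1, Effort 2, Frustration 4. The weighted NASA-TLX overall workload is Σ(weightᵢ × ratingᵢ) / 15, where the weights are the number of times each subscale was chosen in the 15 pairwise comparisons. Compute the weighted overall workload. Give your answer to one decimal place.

The tallies are the weights (they sum to 15).
Weighted sum = 3·82 + 4·42 + 1·85 + 1·55 + 2·61 + 4·77
            = 246 + 168 + 85 + 55 + 122 + 308 = 984.
Overall workload = 984 / 15 = 65.6000 ≈ 65.6.

65.6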